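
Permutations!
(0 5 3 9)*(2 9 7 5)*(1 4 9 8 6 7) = (0 2 8 6 7 5 3 1 4 9) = [2, 4, 8, 1, 9, 3, 7, 5, 6, 0]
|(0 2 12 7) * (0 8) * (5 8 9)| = 7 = |(0 2 12 7 9 5 8)|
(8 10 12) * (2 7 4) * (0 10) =(0 10 12 8)(2 7 4) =[10, 1, 7, 3, 2, 5, 6, 4, 0, 9, 12, 11, 8]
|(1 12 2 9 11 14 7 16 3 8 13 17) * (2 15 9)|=|(1 12 15 9 11 14 7 16 3 8 13 17)|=12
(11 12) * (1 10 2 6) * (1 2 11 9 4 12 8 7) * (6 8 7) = (1 10 11 7)(2 8 6)(4 12 9) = [0, 10, 8, 3, 12, 5, 2, 1, 6, 4, 11, 7, 9]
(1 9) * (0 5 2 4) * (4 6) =[5, 9, 6, 3, 0, 2, 4, 7, 8, 1] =(0 5 2 6 4)(1 9)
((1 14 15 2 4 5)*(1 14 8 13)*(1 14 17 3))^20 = ((1 8 13 14 15 2 4 5 17 3))^20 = (17)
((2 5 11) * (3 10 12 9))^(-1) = (2 11 5)(3 9 12 10)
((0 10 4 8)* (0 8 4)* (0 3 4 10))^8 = (3 10 4) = ((3 4 10))^8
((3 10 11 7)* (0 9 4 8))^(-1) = ((0 9 4 8)(3 10 11 7))^(-1) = (0 8 4 9)(3 7 11 10)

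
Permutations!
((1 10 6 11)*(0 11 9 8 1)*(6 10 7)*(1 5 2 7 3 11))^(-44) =(11)(2 8 6)(5 9 7)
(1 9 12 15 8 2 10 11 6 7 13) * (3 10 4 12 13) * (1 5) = (1 9 13 5)(2 4 12 15 8)(3 10 11 6 7) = [0, 9, 4, 10, 12, 1, 7, 3, 2, 13, 11, 6, 15, 5, 14, 8]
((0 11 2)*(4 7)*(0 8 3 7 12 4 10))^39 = ((0 11 2 8 3 7 10)(4 12))^39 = (0 3 11 7 2 10 8)(4 12)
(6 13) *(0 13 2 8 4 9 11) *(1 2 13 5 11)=(0 5 11)(1 2 8 4 9)(6 13)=[5, 2, 8, 3, 9, 11, 13, 7, 4, 1, 10, 0, 12, 6]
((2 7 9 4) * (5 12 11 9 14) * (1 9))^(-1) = (1 11 12 5 14 7 2 4 9) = ((1 9 4 2 7 14 5 12 11))^(-1)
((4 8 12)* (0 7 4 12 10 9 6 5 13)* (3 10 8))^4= (0 10 13 3 5 4 6 7 9)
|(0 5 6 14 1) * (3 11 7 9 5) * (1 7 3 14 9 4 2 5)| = |(0 14 7 4 2 5 6 9 1)(3 11)| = 18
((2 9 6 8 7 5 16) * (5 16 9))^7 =(16)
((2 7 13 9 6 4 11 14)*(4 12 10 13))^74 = (2 14 11 4 7)(6 9 13 10 12)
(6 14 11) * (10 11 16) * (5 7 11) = (5 7 11 6 14 16 10) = [0, 1, 2, 3, 4, 7, 14, 11, 8, 9, 5, 6, 12, 13, 16, 15, 10]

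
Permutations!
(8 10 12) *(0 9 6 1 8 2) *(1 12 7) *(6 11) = (0 9 11 6 12 2)(1 8 10 7) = [9, 8, 0, 3, 4, 5, 12, 1, 10, 11, 7, 6, 2]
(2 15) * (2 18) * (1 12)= (1 12)(2 15 18)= [0, 12, 15, 3, 4, 5, 6, 7, 8, 9, 10, 11, 1, 13, 14, 18, 16, 17, 2]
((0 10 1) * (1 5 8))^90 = (10)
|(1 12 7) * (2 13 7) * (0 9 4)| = 15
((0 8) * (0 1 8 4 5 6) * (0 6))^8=(8)(0 5 4)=((0 4 5)(1 8))^8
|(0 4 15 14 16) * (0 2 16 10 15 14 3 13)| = 14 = |(0 4 14 10 15 3 13)(2 16)|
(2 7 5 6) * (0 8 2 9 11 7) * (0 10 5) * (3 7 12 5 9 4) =(0 8 2 10 9 11 12 5 6 4 3 7) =[8, 1, 10, 7, 3, 6, 4, 0, 2, 11, 9, 12, 5]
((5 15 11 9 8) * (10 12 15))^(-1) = ((5 10 12 15 11 9 8))^(-1) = (5 8 9 11 15 12 10)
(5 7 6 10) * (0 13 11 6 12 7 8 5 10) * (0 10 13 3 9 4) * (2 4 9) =(0 3 2 4)(5 8)(6 10 13 11)(7 12) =[3, 1, 4, 2, 0, 8, 10, 12, 5, 9, 13, 6, 7, 11]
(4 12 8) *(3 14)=(3 14)(4 12 8)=[0, 1, 2, 14, 12, 5, 6, 7, 4, 9, 10, 11, 8, 13, 3]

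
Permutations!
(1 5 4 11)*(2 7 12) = (1 5 4 11)(2 7 12) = [0, 5, 7, 3, 11, 4, 6, 12, 8, 9, 10, 1, 2]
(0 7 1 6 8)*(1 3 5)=(0 7 3 5 1 6 8)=[7, 6, 2, 5, 4, 1, 8, 3, 0]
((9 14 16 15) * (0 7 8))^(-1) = ((0 7 8)(9 14 16 15))^(-1) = (0 8 7)(9 15 16 14)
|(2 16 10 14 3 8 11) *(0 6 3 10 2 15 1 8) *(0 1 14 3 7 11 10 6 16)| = |(0 16 2)(1 8 10 3)(6 7 11 15 14)| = 60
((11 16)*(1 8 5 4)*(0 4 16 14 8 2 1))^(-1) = (0 4)(1 2)(5 8 14 11 16) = ((0 4)(1 2)(5 16 11 14 8))^(-1)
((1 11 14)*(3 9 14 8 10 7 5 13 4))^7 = (1 4 10 14 13 8 9 5 11 3 7)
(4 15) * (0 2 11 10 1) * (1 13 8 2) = [1, 0, 11, 3, 15, 5, 6, 7, 2, 9, 13, 10, 12, 8, 14, 4] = (0 1)(2 11 10 13 8)(4 15)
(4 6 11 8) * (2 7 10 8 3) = (2 7 10 8 4 6 11 3) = [0, 1, 7, 2, 6, 5, 11, 10, 4, 9, 8, 3]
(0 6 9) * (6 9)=(0 9)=[9, 1, 2, 3, 4, 5, 6, 7, 8, 0]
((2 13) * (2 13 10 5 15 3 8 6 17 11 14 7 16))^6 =((2 10 5 15 3 8 6 17 11 14 7 16))^6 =(2 6)(3 7)(5 11)(8 16)(10 17)(14 15)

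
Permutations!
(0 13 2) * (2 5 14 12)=(0 13 5 14 12 2)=[13, 1, 0, 3, 4, 14, 6, 7, 8, 9, 10, 11, 2, 5, 12]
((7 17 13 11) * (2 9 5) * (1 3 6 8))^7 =(1 8 6 3)(2 9 5)(7 11 13 17)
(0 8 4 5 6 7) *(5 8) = (0 5 6 7)(4 8) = [5, 1, 2, 3, 8, 6, 7, 0, 4]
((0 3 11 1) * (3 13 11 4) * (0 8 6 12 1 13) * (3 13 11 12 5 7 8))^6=(1 3 4 13 12)(5 8)(6 7)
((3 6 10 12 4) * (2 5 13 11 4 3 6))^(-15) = ((2 5 13 11 4 6 10 12 3))^(-15) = (2 11 10)(3 13 6)(4 12 5)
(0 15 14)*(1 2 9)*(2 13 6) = (0 15 14)(1 13 6 2 9) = [15, 13, 9, 3, 4, 5, 2, 7, 8, 1, 10, 11, 12, 6, 0, 14]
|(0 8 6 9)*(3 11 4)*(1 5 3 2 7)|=28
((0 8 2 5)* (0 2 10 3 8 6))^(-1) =((0 6)(2 5)(3 8 10))^(-1) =(0 6)(2 5)(3 10 8)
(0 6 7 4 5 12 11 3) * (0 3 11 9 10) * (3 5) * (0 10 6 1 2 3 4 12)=(0 1 2 3 5)(6 7 12 9)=[1, 2, 3, 5, 4, 0, 7, 12, 8, 6, 10, 11, 9]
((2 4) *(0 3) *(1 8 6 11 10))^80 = ((0 3)(1 8 6 11 10)(2 4))^80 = (11)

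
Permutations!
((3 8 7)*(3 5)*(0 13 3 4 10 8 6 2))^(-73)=((0 13 3 6 2)(4 10 8 7 5))^(-73)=(0 3 2 13 6)(4 8 5 10 7)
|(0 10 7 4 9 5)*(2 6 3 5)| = |(0 10 7 4 9 2 6 3 5)| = 9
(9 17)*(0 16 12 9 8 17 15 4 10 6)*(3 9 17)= (0 16 12 17 8 3 9 15 4 10 6)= [16, 1, 2, 9, 10, 5, 0, 7, 3, 15, 6, 11, 17, 13, 14, 4, 12, 8]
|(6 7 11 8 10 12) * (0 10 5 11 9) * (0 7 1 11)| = |(0 10 12 6 1 11 8 5)(7 9)| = 8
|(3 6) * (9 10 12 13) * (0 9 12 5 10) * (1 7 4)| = 6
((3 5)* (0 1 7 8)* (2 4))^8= ((0 1 7 8)(2 4)(3 5))^8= (8)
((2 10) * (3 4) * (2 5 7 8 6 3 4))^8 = (2 10 5 7 8 6 3)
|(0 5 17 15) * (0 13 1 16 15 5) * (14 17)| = 12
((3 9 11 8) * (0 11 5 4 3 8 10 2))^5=(0 11 10 2)(3 9 5 4)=((0 11 10 2)(3 9 5 4))^5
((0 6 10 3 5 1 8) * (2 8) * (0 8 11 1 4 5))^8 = ((0 6 10 3)(1 2 11)(4 5))^8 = (1 11 2)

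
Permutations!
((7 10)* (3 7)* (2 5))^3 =(10)(2 5)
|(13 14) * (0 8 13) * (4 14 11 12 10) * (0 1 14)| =14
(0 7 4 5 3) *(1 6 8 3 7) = (0 1 6 8 3)(4 5 7) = [1, 6, 2, 0, 5, 7, 8, 4, 3]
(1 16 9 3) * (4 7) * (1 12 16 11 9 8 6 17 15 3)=(1 11 9)(3 12 16 8 6 17 15)(4 7)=[0, 11, 2, 12, 7, 5, 17, 4, 6, 1, 10, 9, 16, 13, 14, 3, 8, 15]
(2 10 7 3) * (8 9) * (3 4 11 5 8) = (2 10 7 4 11 5 8 9 3) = [0, 1, 10, 2, 11, 8, 6, 4, 9, 3, 7, 5]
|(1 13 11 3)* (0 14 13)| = |(0 14 13 11 3 1)| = 6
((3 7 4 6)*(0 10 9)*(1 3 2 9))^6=(0 6 3)(1 9 4)(2 7 10)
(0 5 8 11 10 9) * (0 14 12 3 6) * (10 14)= (0 5 8 11 14 12 3 6)(9 10)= [5, 1, 2, 6, 4, 8, 0, 7, 11, 10, 9, 14, 3, 13, 12]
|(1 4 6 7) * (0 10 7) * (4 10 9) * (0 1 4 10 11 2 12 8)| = |(0 9 10 7 4 6 1 11 2 12 8)| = 11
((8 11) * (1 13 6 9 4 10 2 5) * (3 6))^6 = (1 10 6)(2 9 13)(3 5 4)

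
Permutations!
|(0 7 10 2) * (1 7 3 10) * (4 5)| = |(0 3 10 2)(1 7)(4 5)| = 4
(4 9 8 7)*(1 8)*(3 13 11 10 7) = (1 8 3 13 11 10 7 4 9) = [0, 8, 2, 13, 9, 5, 6, 4, 3, 1, 7, 10, 12, 11]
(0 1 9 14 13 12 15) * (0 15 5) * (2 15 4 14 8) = [1, 9, 15, 3, 14, 0, 6, 7, 2, 8, 10, 11, 5, 12, 13, 4] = (0 1 9 8 2 15 4 14 13 12 5)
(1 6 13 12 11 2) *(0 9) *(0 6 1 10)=(0 9 6 13 12 11 2 10)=[9, 1, 10, 3, 4, 5, 13, 7, 8, 6, 0, 2, 11, 12]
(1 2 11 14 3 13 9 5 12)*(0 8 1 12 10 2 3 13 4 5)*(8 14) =(0 14 13 9)(1 3 4 5 10 2 11 8) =[14, 3, 11, 4, 5, 10, 6, 7, 1, 0, 2, 8, 12, 9, 13]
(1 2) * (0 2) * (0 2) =[0, 2, 1] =(1 2)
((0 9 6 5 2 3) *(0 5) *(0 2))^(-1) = (0 5 3 2 6 9)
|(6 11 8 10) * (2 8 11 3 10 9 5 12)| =15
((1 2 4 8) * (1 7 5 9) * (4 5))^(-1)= (1 9 5 2)(4 7 8)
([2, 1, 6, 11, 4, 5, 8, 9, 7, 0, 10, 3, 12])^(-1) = [9, 1, 0, 11, 4, 5, 2, 8, 6, 7, 10, 3, 12]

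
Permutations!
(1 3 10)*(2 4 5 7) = [0, 3, 4, 10, 5, 7, 6, 2, 8, 9, 1] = (1 3 10)(2 4 5 7)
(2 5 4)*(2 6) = (2 5 4 6) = [0, 1, 5, 3, 6, 4, 2]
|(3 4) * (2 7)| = 2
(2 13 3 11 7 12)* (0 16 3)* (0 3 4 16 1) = (0 1)(2 13 3 11 7 12)(4 16) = [1, 0, 13, 11, 16, 5, 6, 12, 8, 9, 10, 7, 2, 3, 14, 15, 4]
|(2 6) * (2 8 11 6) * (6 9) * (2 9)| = 5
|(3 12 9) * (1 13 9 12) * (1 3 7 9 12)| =6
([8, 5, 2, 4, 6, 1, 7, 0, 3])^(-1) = (0 7 6 4 3 8)(1 5)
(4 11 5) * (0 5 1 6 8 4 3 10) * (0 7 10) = (0 5 3)(1 6 8 4 11)(7 10) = [5, 6, 2, 0, 11, 3, 8, 10, 4, 9, 7, 1]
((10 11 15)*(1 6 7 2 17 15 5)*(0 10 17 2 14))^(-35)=((0 10 11 5 1 6 7 14)(15 17))^(-35)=(0 6 11 14 1 10 7 5)(15 17)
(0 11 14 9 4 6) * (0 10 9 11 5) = (0 5)(4 6 10 9)(11 14) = [5, 1, 2, 3, 6, 0, 10, 7, 8, 4, 9, 14, 12, 13, 11]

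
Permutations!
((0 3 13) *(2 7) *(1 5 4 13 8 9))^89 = (0 3 8 9 1 5 4 13)(2 7)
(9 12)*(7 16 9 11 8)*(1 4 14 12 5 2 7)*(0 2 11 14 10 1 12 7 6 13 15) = [2, 4, 6, 3, 10, 11, 13, 16, 12, 5, 1, 8, 14, 15, 7, 0, 9] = (0 2 6 13 15)(1 4 10)(5 11 8 12 14 7 16 9)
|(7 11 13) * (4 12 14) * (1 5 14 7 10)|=|(1 5 14 4 12 7 11 13 10)|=9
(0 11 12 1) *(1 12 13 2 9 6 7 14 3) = (0 11 13 2 9 6 7 14 3 1) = [11, 0, 9, 1, 4, 5, 7, 14, 8, 6, 10, 13, 12, 2, 3]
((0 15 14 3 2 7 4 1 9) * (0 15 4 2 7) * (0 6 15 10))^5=((0 4 1 9 10)(2 6 15 14 3 7))^5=(2 7 3 14 15 6)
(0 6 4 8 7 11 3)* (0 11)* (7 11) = (0 6 4 8 11 3 7) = [6, 1, 2, 7, 8, 5, 4, 0, 11, 9, 10, 3]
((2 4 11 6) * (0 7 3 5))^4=((0 7 3 5)(2 4 11 6))^4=(11)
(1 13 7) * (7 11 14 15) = (1 13 11 14 15 7) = [0, 13, 2, 3, 4, 5, 6, 1, 8, 9, 10, 14, 12, 11, 15, 7]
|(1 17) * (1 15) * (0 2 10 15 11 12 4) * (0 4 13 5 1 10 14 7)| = |(0 2 14 7)(1 17 11 12 13 5)(10 15)| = 12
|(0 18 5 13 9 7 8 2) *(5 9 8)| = 8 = |(0 18 9 7 5 13 8 2)|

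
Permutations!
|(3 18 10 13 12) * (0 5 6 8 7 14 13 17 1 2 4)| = 15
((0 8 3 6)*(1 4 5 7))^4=(8)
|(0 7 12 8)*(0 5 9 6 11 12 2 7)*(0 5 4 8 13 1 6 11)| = 8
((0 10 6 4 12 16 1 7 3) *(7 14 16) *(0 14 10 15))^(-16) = ((0 15)(1 10 6 4 12 7 3 14 16))^(-16) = (1 6 12 3 16 10 4 7 14)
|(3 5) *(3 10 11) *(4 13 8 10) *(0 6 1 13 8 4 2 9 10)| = |(0 6 1 13 4 8)(2 9 10 11 3 5)| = 6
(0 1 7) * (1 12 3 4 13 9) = [12, 7, 2, 4, 13, 5, 6, 0, 8, 1, 10, 11, 3, 9] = (0 12 3 4 13 9 1 7)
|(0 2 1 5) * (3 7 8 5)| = |(0 2 1 3 7 8 5)| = 7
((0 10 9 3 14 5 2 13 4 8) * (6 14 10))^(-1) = (0 8 4 13 2 5 14 6)(3 9 10)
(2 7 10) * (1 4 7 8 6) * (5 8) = (1 4 7 10 2 5 8 6) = [0, 4, 5, 3, 7, 8, 1, 10, 6, 9, 2]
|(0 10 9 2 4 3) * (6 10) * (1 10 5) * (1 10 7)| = 8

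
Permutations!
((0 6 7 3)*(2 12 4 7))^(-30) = ((0 6 2 12 4 7 3))^(-30) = (0 7 12 6 3 4 2)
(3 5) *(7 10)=(3 5)(7 10)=[0, 1, 2, 5, 4, 3, 6, 10, 8, 9, 7]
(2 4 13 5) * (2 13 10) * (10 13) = (2 4 13 5 10) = [0, 1, 4, 3, 13, 10, 6, 7, 8, 9, 2, 11, 12, 5]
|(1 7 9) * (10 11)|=|(1 7 9)(10 11)|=6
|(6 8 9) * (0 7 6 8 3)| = 4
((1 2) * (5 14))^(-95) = (1 2)(5 14)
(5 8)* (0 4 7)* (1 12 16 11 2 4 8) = [8, 12, 4, 3, 7, 1, 6, 0, 5, 9, 10, 2, 16, 13, 14, 15, 11] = (0 8 5 1 12 16 11 2 4 7)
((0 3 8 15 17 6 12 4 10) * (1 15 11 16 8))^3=(0 15 12)(1 6 10)(3 17 4)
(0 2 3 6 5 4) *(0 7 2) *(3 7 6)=(2 7)(4 6 5)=[0, 1, 7, 3, 6, 4, 5, 2]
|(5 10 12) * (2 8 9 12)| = |(2 8 9 12 5 10)| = 6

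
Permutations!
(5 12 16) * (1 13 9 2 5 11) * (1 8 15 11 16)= [0, 13, 5, 3, 4, 12, 6, 7, 15, 2, 10, 8, 1, 9, 14, 11, 16]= (16)(1 13 9 2 5 12)(8 15 11)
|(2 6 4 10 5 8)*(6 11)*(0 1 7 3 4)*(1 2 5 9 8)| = |(0 2 11 6)(1 7 3 4 10 9 8 5)| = 8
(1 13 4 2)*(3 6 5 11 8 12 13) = (1 3 6 5 11 8 12 13 4 2) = [0, 3, 1, 6, 2, 11, 5, 7, 12, 9, 10, 8, 13, 4]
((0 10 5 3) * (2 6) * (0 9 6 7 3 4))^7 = ((0 10 5 4)(2 7 3 9 6))^7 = (0 4 5 10)(2 3 6 7 9)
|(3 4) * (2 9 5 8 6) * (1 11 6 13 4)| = |(1 11 6 2 9 5 8 13 4 3)| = 10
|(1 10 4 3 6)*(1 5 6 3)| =6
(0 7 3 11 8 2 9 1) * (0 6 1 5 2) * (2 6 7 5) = (0 5 6 1 7 3 11 8)(2 9) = [5, 7, 9, 11, 4, 6, 1, 3, 0, 2, 10, 8]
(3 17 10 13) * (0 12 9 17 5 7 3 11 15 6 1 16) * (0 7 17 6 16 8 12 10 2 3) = (0 10 13 11 15 16 7)(1 8 12 9 6)(2 3 5 17) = [10, 8, 3, 5, 4, 17, 1, 0, 12, 6, 13, 15, 9, 11, 14, 16, 7, 2]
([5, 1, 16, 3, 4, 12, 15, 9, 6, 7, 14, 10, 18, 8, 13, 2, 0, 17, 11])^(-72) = (0 14 16 10 2 11 15 18 6 12 8 5 13)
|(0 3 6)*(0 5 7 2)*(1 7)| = |(0 3 6 5 1 7 2)| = 7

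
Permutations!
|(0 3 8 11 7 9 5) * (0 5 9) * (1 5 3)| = 7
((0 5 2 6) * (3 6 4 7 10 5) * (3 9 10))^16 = (0 3 4 5 9 6 7 2 10)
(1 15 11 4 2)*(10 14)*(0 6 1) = (0 6 1 15 11 4 2)(10 14) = [6, 15, 0, 3, 2, 5, 1, 7, 8, 9, 14, 4, 12, 13, 10, 11]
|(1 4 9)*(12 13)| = |(1 4 9)(12 13)| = 6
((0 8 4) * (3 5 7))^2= (0 4 8)(3 7 5)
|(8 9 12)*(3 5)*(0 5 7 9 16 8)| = 6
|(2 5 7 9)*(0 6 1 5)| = |(0 6 1 5 7 9 2)| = 7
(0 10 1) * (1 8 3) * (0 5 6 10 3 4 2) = (0 3 1 5 6 10 8 4 2) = [3, 5, 0, 1, 2, 6, 10, 7, 4, 9, 8]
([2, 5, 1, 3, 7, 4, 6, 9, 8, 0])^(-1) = (0 9 7 4 5 1 2)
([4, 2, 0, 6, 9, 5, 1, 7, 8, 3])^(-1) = [2, 6, 1, 9, 0, 5, 3, 7, 8, 4]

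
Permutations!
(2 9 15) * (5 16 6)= [0, 1, 9, 3, 4, 16, 5, 7, 8, 15, 10, 11, 12, 13, 14, 2, 6]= (2 9 15)(5 16 6)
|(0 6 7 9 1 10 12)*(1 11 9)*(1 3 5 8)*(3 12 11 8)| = |(0 6 7 12)(1 10 11 9 8)(3 5)| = 20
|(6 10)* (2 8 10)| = |(2 8 10 6)| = 4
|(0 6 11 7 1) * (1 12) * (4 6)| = |(0 4 6 11 7 12 1)| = 7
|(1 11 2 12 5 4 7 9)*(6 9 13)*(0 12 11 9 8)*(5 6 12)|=|(0 5 4 7 13 12 6 8)(1 9)(2 11)|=8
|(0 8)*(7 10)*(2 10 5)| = 4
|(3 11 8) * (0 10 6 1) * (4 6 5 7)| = 21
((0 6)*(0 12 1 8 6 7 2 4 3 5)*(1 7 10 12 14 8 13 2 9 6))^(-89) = (0 13 9 5 1 7 3 8 12 4 14 10 2 6)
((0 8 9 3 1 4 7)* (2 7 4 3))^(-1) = (0 7 2 9 8)(1 3) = ((0 8 9 2 7)(1 3))^(-1)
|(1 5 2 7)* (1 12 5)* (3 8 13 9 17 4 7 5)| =|(2 5)(3 8 13 9 17 4 7 12)| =8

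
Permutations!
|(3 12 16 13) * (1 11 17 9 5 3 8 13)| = 8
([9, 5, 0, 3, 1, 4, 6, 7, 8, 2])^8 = (0 2 9)(1 4 5)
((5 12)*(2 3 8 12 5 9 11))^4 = (2 9 8)(3 11 12)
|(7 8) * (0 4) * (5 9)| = 2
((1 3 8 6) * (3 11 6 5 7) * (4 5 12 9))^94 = ((1 11 6)(3 8 12 9 4 5 7))^94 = (1 11 6)(3 9 7 12 5 8 4)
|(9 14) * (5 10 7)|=6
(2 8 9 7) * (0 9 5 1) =(0 9 7 2 8 5 1) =[9, 0, 8, 3, 4, 1, 6, 2, 5, 7]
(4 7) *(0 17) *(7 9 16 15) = [17, 1, 2, 3, 9, 5, 6, 4, 8, 16, 10, 11, 12, 13, 14, 7, 15, 0] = (0 17)(4 9 16 15 7)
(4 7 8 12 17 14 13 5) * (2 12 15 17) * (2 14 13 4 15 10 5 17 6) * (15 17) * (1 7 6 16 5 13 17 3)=(17)(1 7 8 10 13 15 16 5 3)(2 12 14 4 6)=[0, 7, 12, 1, 6, 3, 2, 8, 10, 9, 13, 11, 14, 15, 4, 16, 5, 17]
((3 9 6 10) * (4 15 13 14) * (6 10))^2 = ((3 9 10)(4 15 13 14))^2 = (3 10 9)(4 13)(14 15)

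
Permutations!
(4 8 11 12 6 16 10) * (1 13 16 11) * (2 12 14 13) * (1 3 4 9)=(1 2 12 6 11 14 13 16 10 9)(3 4 8)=[0, 2, 12, 4, 8, 5, 11, 7, 3, 1, 9, 14, 6, 16, 13, 15, 10]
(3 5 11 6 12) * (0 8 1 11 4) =[8, 11, 2, 5, 0, 4, 12, 7, 1, 9, 10, 6, 3] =(0 8 1 11 6 12 3 5 4)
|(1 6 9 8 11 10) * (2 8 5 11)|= 6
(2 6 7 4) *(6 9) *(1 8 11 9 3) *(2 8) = (1 2 3)(4 8 11 9 6 7) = [0, 2, 3, 1, 8, 5, 7, 4, 11, 6, 10, 9]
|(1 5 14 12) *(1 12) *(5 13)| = 4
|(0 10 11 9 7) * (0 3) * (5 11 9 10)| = 7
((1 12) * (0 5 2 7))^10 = (12)(0 2)(5 7)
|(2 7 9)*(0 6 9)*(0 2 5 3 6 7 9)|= 7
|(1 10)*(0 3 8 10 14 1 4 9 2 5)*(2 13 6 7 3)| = 24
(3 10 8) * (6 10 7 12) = (3 7 12 6 10 8) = [0, 1, 2, 7, 4, 5, 10, 12, 3, 9, 8, 11, 6]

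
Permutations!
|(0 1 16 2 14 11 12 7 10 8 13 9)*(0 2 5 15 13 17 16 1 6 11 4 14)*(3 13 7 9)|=|(0 6 11 12 9 2)(3 13)(4 14)(5 15 7 10 8 17 16)|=42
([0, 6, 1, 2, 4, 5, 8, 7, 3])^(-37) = [0, 3, 8, 6, 4, 5, 2, 7, 1]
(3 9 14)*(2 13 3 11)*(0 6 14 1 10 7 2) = (0 6 14 11)(1 10 7 2 13 3 9) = [6, 10, 13, 9, 4, 5, 14, 2, 8, 1, 7, 0, 12, 3, 11]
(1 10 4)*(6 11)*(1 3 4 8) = (1 10 8)(3 4)(6 11) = [0, 10, 2, 4, 3, 5, 11, 7, 1, 9, 8, 6]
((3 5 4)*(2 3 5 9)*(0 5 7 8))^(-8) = ((0 5 4 7 8)(2 3 9))^(-8) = (0 4 8 5 7)(2 3 9)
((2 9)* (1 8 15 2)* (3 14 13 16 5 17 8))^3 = ((1 3 14 13 16 5 17 8 15 2 9))^3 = (1 13 17 2 3 16 8 9 14 5 15)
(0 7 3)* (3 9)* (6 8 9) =(0 7 6 8 9 3) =[7, 1, 2, 0, 4, 5, 8, 6, 9, 3]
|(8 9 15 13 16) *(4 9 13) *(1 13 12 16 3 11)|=12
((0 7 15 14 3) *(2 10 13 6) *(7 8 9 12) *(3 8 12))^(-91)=((0 12 7 15 14 8 9 3)(2 10 13 6))^(-91)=(0 8 7 3 14 12 9 15)(2 10 13 6)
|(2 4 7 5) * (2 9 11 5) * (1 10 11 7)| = 8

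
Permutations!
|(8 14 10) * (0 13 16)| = 3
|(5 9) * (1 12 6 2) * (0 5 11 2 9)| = |(0 5)(1 12 6 9 11 2)| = 6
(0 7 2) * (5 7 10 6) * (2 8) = (0 10 6 5 7 8 2) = [10, 1, 0, 3, 4, 7, 5, 8, 2, 9, 6]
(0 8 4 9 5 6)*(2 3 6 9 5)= [8, 1, 3, 6, 5, 9, 0, 7, 4, 2]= (0 8 4 5 9 2 3 6)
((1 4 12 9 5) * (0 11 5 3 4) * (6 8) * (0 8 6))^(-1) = (0 8 1 5 11)(3 9 12 4)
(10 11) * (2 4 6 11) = (2 4 6 11 10) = [0, 1, 4, 3, 6, 5, 11, 7, 8, 9, 2, 10]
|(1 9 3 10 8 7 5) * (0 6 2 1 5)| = 9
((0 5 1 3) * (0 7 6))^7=(0 5 1 3 7 6)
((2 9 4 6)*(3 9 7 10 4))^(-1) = (2 6 4 10 7)(3 9)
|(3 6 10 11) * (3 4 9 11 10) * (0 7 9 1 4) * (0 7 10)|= |(0 10)(1 4)(3 6)(7 9 11)|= 6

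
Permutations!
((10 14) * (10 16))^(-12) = (16)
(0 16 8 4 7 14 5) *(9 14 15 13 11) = (0 16 8 4 7 15 13 11 9 14 5) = [16, 1, 2, 3, 7, 0, 6, 15, 4, 14, 10, 9, 12, 11, 5, 13, 8]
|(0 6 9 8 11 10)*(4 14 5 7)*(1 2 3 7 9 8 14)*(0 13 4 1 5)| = 20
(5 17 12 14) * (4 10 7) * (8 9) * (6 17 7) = (4 10 6 17 12 14 5 7)(8 9) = [0, 1, 2, 3, 10, 7, 17, 4, 9, 8, 6, 11, 14, 13, 5, 15, 16, 12]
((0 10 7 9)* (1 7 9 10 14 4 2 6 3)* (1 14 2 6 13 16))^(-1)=(0 9 10 7 1 16 13 2)(3 6 4 14)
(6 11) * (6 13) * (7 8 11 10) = (6 10 7 8 11 13) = [0, 1, 2, 3, 4, 5, 10, 8, 11, 9, 7, 13, 12, 6]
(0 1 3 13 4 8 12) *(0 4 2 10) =(0 1 3 13 2 10)(4 8 12) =[1, 3, 10, 13, 8, 5, 6, 7, 12, 9, 0, 11, 4, 2]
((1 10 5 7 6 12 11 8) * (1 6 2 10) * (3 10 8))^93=(2 12 10)(3 7 6)(5 8 11)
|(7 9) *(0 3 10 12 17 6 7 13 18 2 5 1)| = 13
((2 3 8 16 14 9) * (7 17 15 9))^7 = (2 15 7 16 3 9 17 14 8)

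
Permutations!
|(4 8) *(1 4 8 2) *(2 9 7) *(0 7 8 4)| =|(0 7 2 1)(4 9 8)| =12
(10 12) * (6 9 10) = (6 9 10 12) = [0, 1, 2, 3, 4, 5, 9, 7, 8, 10, 12, 11, 6]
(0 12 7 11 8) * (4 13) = (0 12 7 11 8)(4 13) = [12, 1, 2, 3, 13, 5, 6, 11, 0, 9, 10, 8, 7, 4]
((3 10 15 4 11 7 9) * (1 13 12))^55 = (1 13 12)(3 9 7 11 4 15 10) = ((1 13 12)(3 10 15 4 11 7 9))^55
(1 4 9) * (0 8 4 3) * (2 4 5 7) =(0 8 5 7 2 4 9 1 3) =[8, 3, 4, 0, 9, 7, 6, 2, 5, 1]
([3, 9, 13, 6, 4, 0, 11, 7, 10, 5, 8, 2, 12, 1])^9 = [0, 1, 2, 3, 4, 5, 6, 7, 10, 9, 8, 11, 12, 13]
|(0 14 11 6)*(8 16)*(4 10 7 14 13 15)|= |(0 13 15 4 10 7 14 11 6)(8 16)|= 18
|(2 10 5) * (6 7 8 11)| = 12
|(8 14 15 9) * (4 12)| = 4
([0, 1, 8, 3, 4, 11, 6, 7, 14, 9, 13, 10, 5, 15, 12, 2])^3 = (2 12 10)(5 13 8)(11 15 14)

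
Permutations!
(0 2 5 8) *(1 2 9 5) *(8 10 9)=[8, 2, 1, 3, 4, 10, 6, 7, 0, 5, 9]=(0 8)(1 2)(5 10 9)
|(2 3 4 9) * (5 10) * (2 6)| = |(2 3 4 9 6)(5 10)| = 10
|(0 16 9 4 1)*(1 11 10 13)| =8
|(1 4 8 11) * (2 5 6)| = 12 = |(1 4 8 11)(2 5 6)|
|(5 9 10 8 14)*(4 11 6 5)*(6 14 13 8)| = 12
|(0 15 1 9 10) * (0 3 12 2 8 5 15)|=9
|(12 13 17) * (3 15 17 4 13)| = 4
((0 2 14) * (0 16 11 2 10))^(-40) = (16)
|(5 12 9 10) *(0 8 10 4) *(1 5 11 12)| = |(0 8 10 11 12 9 4)(1 5)| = 14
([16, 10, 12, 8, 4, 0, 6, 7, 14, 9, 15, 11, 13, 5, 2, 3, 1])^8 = (0 2 15)(1 13 8)(3 16 12)(5 14 10)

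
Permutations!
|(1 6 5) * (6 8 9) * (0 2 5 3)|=8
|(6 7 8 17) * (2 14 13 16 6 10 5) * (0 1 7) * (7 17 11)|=30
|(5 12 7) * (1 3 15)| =3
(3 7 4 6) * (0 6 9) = (0 6 3 7 4 9) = [6, 1, 2, 7, 9, 5, 3, 4, 8, 0]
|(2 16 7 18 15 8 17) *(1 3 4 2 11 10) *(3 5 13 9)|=15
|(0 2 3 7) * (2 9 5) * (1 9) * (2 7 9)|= |(0 1 2 3 9 5 7)|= 7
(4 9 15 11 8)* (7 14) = (4 9 15 11 8)(7 14) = [0, 1, 2, 3, 9, 5, 6, 14, 4, 15, 10, 8, 12, 13, 7, 11]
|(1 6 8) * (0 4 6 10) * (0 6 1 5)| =7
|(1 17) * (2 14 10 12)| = 4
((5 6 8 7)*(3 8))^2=(3 7 6 8 5)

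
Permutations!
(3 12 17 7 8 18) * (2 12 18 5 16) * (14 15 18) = (2 12 17 7 8 5 16)(3 14 15 18) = [0, 1, 12, 14, 4, 16, 6, 8, 5, 9, 10, 11, 17, 13, 15, 18, 2, 7, 3]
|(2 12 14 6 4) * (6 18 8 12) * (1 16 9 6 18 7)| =11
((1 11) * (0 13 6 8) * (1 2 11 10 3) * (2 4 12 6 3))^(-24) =(0 6 4 2 1 13 8 12 11 10 3)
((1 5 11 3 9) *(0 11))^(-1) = (0 5 1 9 3 11)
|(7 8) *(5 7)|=3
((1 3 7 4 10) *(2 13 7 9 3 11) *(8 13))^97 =((1 11 2 8 13 7 4 10)(3 9))^97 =(1 11 2 8 13 7 4 10)(3 9)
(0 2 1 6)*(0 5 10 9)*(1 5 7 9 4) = (0 2 5 10 4 1 6 7 9) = [2, 6, 5, 3, 1, 10, 7, 9, 8, 0, 4]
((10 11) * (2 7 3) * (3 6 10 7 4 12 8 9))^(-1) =(2 3 9 8 12 4)(6 7 11 10)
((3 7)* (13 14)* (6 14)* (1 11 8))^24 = ((1 11 8)(3 7)(6 14 13))^24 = (14)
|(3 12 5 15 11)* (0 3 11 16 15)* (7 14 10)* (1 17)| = |(0 3 12 5)(1 17)(7 14 10)(15 16)| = 12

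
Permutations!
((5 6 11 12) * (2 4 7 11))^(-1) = ((2 4 7 11 12 5 6))^(-1) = (2 6 5 12 11 7 4)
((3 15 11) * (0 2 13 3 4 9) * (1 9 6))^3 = ((0 2 13 3 15 11 4 6 1 9))^3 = (0 3 4 9 13 11 1 2 15 6)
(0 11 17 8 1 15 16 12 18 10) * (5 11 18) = (0 18 10)(1 15 16 12 5 11 17 8) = [18, 15, 2, 3, 4, 11, 6, 7, 1, 9, 0, 17, 5, 13, 14, 16, 12, 8, 10]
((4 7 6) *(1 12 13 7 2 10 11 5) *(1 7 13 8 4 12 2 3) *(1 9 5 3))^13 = ((13)(1 2 10 11 3 9 5 7 6 12 8 4))^13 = (13)(1 2 10 11 3 9 5 7 6 12 8 4)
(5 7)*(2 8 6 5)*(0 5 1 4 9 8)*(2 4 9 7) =(0 5 2)(1 9 8 6)(4 7) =[5, 9, 0, 3, 7, 2, 1, 4, 6, 8]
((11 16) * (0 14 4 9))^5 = (0 14 4 9)(11 16)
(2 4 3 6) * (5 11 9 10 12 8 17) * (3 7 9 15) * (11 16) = (2 4 7 9 10 12 8 17 5 16 11 15 3 6) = [0, 1, 4, 6, 7, 16, 2, 9, 17, 10, 12, 15, 8, 13, 14, 3, 11, 5]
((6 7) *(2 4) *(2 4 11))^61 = ((2 11)(6 7))^61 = (2 11)(6 7)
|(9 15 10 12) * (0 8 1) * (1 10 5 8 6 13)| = 12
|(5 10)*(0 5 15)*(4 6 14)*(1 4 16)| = |(0 5 10 15)(1 4 6 14 16)| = 20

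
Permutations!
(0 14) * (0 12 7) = [14, 1, 2, 3, 4, 5, 6, 0, 8, 9, 10, 11, 7, 13, 12] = (0 14 12 7)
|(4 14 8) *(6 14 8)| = 2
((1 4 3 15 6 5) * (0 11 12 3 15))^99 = (0 3 12 11)(1 5 6 15 4)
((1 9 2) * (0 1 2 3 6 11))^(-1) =((0 1 9 3 6 11))^(-1) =(0 11 6 3 9 1)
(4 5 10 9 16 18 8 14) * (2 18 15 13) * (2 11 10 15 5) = [0, 1, 18, 3, 2, 15, 6, 7, 14, 16, 9, 10, 12, 11, 4, 13, 5, 17, 8] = (2 18 8 14 4)(5 15 13 11 10 9 16)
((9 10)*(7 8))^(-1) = ((7 8)(9 10))^(-1) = (7 8)(9 10)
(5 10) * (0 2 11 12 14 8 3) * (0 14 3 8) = (0 2 11 12 3 14)(5 10) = [2, 1, 11, 14, 4, 10, 6, 7, 8, 9, 5, 12, 3, 13, 0]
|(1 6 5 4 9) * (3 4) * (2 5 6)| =|(1 2 5 3 4 9)| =6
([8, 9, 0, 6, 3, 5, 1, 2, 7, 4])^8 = [0, 3, 2, 9, 1, 5, 4, 7, 8, 6]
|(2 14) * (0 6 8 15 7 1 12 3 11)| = |(0 6 8 15 7 1 12 3 11)(2 14)| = 18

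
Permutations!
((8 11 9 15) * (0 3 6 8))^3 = ((0 3 6 8 11 9 15))^3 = (0 8 15 6 9 3 11)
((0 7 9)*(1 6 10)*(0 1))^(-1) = ((0 7 9 1 6 10))^(-1) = (0 10 6 1 9 7)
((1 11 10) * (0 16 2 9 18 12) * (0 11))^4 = ((0 16 2 9 18 12 11 10 1))^4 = (0 18 1 9 10 2 11 16 12)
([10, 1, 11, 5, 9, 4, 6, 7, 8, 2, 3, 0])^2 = [3, 1, 0, 4, 2, 9, 6, 7, 8, 11, 5, 10]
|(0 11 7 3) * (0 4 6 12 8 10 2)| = |(0 11 7 3 4 6 12 8 10 2)| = 10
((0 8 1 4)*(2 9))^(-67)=(0 8 1 4)(2 9)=((0 8 1 4)(2 9))^(-67)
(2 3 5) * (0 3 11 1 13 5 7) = (0 3 7)(1 13 5 2 11) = [3, 13, 11, 7, 4, 2, 6, 0, 8, 9, 10, 1, 12, 5]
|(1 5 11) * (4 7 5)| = |(1 4 7 5 11)| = 5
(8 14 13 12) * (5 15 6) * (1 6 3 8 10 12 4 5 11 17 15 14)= (1 6 11 17 15 3 8)(4 5 14 13)(10 12)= [0, 6, 2, 8, 5, 14, 11, 7, 1, 9, 12, 17, 10, 4, 13, 3, 16, 15]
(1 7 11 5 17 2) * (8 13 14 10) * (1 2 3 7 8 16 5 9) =(1 8 13 14 10 16 5 17 3 7 11 9) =[0, 8, 2, 7, 4, 17, 6, 11, 13, 1, 16, 9, 12, 14, 10, 15, 5, 3]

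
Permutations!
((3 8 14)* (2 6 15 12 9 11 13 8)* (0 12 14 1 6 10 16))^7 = ((0 12 9 11 13 8 1 6 15 14 3 2 10 16))^7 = (0 6)(1 16)(2 13)(3 11)(8 10)(9 14)(12 15)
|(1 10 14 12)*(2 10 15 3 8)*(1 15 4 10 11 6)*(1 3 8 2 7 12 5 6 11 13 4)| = 8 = |(2 13 4 10 14 5 6 3)(7 12 15 8)|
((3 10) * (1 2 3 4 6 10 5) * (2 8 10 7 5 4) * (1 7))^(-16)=((1 8 10 2 3 4 6)(5 7))^(-16)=(1 4 2 8 6 3 10)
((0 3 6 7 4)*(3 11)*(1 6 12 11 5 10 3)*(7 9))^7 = (0 6 3 4 1 10 7 11 5 9 12)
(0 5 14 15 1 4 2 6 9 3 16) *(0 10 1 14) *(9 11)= (0 5)(1 4 2 6 11 9 3 16 10)(14 15)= [5, 4, 6, 16, 2, 0, 11, 7, 8, 3, 1, 9, 12, 13, 15, 14, 10]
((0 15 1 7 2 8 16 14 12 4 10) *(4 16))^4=(0 2)(1 4)(7 10)(8 15)(12 16 14)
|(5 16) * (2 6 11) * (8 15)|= |(2 6 11)(5 16)(8 15)|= 6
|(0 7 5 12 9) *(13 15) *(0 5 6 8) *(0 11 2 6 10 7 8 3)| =6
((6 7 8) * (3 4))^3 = (8)(3 4)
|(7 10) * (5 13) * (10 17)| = |(5 13)(7 17 10)| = 6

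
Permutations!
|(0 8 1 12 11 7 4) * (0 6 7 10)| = 6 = |(0 8 1 12 11 10)(4 6 7)|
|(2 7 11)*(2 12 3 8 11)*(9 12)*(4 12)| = |(2 7)(3 8 11 9 4 12)| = 6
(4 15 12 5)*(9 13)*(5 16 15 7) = (4 7 5)(9 13)(12 16 15) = [0, 1, 2, 3, 7, 4, 6, 5, 8, 13, 10, 11, 16, 9, 14, 12, 15]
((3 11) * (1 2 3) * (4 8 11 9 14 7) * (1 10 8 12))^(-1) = ((1 2 3 9 14 7 4 12)(8 11 10))^(-1) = (1 12 4 7 14 9 3 2)(8 10 11)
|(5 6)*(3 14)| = 2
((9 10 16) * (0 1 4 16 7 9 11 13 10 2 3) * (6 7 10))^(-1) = (0 3 2 9 7 6 13 11 16 4 1)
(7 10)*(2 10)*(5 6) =(2 10 7)(5 6) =[0, 1, 10, 3, 4, 6, 5, 2, 8, 9, 7]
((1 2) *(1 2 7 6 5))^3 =(1 5 6 7)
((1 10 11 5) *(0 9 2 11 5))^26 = (0 2)(1 5 10)(9 11)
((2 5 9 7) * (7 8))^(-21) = (2 7 8 9 5)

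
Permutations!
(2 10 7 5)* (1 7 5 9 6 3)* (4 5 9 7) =[0, 4, 10, 1, 5, 2, 3, 7, 8, 6, 9] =(1 4 5 2 10 9 6 3)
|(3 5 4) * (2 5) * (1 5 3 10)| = |(1 5 4 10)(2 3)| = 4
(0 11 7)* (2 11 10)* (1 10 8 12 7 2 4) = [8, 10, 11, 3, 1, 5, 6, 0, 12, 9, 4, 2, 7] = (0 8 12 7)(1 10 4)(2 11)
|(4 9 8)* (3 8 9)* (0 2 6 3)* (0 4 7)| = 6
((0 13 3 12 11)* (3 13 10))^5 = (13) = ((13)(0 10 3 12 11))^5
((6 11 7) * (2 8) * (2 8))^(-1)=((6 11 7))^(-1)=(6 7 11)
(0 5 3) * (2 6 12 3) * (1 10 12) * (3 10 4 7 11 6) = (0 5 2 3)(1 4 7 11 6)(10 12) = [5, 4, 3, 0, 7, 2, 1, 11, 8, 9, 12, 6, 10]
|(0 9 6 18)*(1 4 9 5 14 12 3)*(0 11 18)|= |(0 5 14 12 3 1 4 9 6)(11 18)|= 18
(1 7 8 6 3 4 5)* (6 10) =(1 7 8 10 6 3 4 5) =[0, 7, 2, 4, 5, 1, 3, 8, 10, 9, 6]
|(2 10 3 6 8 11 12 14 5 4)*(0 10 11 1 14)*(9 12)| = 13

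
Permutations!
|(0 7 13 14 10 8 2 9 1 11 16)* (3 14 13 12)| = 12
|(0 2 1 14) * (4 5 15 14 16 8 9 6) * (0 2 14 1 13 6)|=|(0 14 2 13 6 4 5 15 1 16 8 9)|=12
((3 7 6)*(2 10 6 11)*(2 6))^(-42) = ((2 10)(3 7 11 6))^(-42) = (3 11)(6 7)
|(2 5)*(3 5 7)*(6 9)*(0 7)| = 10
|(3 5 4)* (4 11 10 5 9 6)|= 12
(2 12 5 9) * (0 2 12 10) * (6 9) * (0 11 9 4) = (0 2 10 11 9 12 5 6 4) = [2, 1, 10, 3, 0, 6, 4, 7, 8, 12, 11, 9, 5]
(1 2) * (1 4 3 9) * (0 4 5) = (0 4 3 9 1 2 5) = [4, 2, 5, 9, 3, 0, 6, 7, 8, 1]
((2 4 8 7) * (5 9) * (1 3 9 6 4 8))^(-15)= ((1 3 9 5 6 4)(2 8 7))^(-15)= (1 5)(3 6)(4 9)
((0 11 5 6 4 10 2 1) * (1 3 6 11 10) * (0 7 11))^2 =((0 10 2 3 6 4 1 7 11 5))^2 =(0 2 6 1 11)(3 4 7 5 10)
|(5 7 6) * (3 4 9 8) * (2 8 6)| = 8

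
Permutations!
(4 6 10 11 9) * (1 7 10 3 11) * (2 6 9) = (1 7 10)(2 6 3 11)(4 9) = [0, 7, 6, 11, 9, 5, 3, 10, 8, 4, 1, 2]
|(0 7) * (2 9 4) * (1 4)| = |(0 7)(1 4 2 9)| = 4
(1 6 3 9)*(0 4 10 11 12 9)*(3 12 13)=(0 4 10 11 13 3)(1 6 12 9)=[4, 6, 2, 0, 10, 5, 12, 7, 8, 1, 11, 13, 9, 3]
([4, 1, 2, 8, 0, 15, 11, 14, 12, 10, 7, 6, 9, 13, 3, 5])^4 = [0, 1, 2, 10, 4, 5, 6, 12, 7, 3, 8, 11, 14, 13, 9, 15]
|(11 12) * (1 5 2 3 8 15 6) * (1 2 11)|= 20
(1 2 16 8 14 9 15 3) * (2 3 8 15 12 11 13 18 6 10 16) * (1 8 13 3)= (3 8 14 9 12 11)(6 10 16 15 13 18)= [0, 1, 2, 8, 4, 5, 10, 7, 14, 12, 16, 3, 11, 18, 9, 13, 15, 17, 6]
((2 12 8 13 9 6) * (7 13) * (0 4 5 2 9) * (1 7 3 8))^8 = (13)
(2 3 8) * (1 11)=(1 11)(2 3 8)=[0, 11, 3, 8, 4, 5, 6, 7, 2, 9, 10, 1]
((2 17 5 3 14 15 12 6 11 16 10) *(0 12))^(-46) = ((0 12 6 11 16 10 2 17 5 3 14 15))^(-46) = (0 6 16 2 5 14)(3 15 12 11 10 17)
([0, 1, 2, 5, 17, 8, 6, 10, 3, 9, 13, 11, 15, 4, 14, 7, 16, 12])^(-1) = (3 8 5)(4 13 10 7 15 12 17)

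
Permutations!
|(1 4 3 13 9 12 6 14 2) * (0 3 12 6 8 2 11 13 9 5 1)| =|(0 3 9 6 14 11 13 5 1 4 12 8 2)| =13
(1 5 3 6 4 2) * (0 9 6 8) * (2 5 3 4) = [9, 3, 1, 8, 5, 4, 2, 7, 0, 6] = (0 9 6 2 1 3 8)(4 5)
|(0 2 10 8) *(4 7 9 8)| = |(0 2 10 4 7 9 8)| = 7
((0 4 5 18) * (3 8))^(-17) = (0 18 5 4)(3 8)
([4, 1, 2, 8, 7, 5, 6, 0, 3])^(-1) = [7, 1, 2, 8, 0, 5, 6, 4, 3]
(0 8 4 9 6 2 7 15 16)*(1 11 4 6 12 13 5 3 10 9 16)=[8, 11, 7, 10, 16, 3, 2, 15, 6, 12, 9, 4, 13, 5, 14, 1, 0]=(0 8 6 2 7 15 1 11 4 16)(3 10 9 12 13 5)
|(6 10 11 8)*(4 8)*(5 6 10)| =|(4 8 10 11)(5 6)| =4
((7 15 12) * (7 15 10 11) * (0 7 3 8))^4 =((0 7 10 11 3 8)(12 15))^4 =(15)(0 3 10)(7 8 11)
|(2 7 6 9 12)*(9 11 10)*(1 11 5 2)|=20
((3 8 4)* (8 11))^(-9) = ((3 11 8 4))^(-9) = (3 4 8 11)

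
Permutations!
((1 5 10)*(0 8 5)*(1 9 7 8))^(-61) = (0 1)(5 8 7 9 10)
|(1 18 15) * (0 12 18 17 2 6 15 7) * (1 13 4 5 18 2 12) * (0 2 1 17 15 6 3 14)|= 13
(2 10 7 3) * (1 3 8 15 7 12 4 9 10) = (1 3 2)(4 9 10 12)(7 8 15) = [0, 3, 1, 2, 9, 5, 6, 8, 15, 10, 12, 11, 4, 13, 14, 7]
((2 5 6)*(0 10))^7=((0 10)(2 5 6))^7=(0 10)(2 5 6)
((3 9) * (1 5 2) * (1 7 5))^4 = (9)(2 7 5)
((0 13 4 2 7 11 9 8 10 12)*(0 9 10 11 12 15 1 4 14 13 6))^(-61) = ((0 6)(1 4 2 7 12 9 8 11 10 15)(13 14))^(-61) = (0 6)(1 15 10 11 8 9 12 7 2 4)(13 14)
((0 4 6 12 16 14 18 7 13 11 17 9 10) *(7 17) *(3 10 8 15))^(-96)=(0 9 12 3 18 4 8 16 10 17 6 15 14)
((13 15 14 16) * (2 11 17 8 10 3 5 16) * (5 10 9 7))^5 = ((2 11 17 8 9 7 5 16 13 15 14)(3 10))^5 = (2 7 14 9 15 8 13 17 16 11 5)(3 10)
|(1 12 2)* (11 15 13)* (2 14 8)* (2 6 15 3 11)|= |(1 12 14 8 6 15 13 2)(3 11)|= 8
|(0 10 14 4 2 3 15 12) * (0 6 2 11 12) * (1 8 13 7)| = |(0 10 14 4 11 12 6 2 3 15)(1 8 13 7)| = 20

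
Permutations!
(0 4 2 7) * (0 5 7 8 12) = (0 4 2 8 12)(5 7) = [4, 1, 8, 3, 2, 7, 6, 5, 12, 9, 10, 11, 0]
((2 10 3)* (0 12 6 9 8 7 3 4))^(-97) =((0 12 6 9 8 7 3 2 10 4))^(-97) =(0 9 3 4 6 7 10 12 8 2)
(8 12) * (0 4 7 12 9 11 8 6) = (0 4 7 12 6)(8 9 11) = [4, 1, 2, 3, 7, 5, 0, 12, 9, 11, 10, 8, 6]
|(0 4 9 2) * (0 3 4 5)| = |(0 5)(2 3 4 9)| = 4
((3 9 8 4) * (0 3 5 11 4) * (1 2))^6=(11)(0 9)(3 8)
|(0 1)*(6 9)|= 2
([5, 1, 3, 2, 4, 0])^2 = (5)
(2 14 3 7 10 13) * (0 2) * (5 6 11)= (0 2 14 3 7 10 13)(5 6 11)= [2, 1, 14, 7, 4, 6, 11, 10, 8, 9, 13, 5, 12, 0, 3]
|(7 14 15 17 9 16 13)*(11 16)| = |(7 14 15 17 9 11 16 13)| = 8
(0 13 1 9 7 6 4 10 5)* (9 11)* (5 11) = (0 13 1 5)(4 10 11 9 7 6) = [13, 5, 2, 3, 10, 0, 4, 6, 8, 7, 11, 9, 12, 1]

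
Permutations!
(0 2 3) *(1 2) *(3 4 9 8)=(0 1 2 4 9 8 3)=[1, 2, 4, 0, 9, 5, 6, 7, 3, 8]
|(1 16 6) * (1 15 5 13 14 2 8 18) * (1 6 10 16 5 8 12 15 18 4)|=|(1 5 13 14 2 12 15 8 4)(6 18)(10 16)|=18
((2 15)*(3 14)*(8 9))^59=(2 15)(3 14)(8 9)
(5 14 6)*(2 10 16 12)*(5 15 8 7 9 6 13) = [0, 1, 10, 3, 4, 14, 15, 9, 7, 6, 16, 11, 2, 5, 13, 8, 12] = (2 10 16 12)(5 14 13)(6 15 8 7 9)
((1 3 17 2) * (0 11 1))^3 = ((0 11 1 3 17 2))^3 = (0 3)(1 2)(11 17)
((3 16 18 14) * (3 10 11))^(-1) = (3 11 10 14 18 16)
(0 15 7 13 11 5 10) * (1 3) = (0 15 7 13 11 5 10)(1 3) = [15, 3, 2, 1, 4, 10, 6, 13, 8, 9, 0, 5, 12, 11, 14, 7]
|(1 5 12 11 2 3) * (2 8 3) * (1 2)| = |(1 5 12 11 8 3 2)| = 7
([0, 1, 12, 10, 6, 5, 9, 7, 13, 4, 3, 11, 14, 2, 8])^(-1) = [0, 1, 13, 10, 9, 5, 4, 7, 14, 6, 3, 11, 2, 8, 12]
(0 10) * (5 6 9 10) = (0 5 6 9 10) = [5, 1, 2, 3, 4, 6, 9, 7, 8, 10, 0]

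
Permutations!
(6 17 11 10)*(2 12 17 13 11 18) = [0, 1, 12, 3, 4, 5, 13, 7, 8, 9, 6, 10, 17, 11, 14, 15, 16, 18, 2] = (2 12 17 18)(6 13 11 10)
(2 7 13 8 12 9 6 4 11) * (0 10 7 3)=(0 10 7 13 8 12 9 6 4 11 2 3)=[10, 1, 3, 0, 11, 5, 4, 13, 12, 6, 7, 2, 9, 8]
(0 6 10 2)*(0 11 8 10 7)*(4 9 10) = (0 6 7)(2 11 8 4 9 10) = [6, 1, 11, 3, 9, 5, 7, 0, 4, 10, 2, 8]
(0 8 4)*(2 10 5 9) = (0 8 4)(2 10 5 9) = [8, 1, 10, 3, 0, 9, 6, 7, 4, 2, 5]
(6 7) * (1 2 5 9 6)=(1 2 5 9 6 7)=[0, 2, 5, 3, 4, 9, 7, 1, 8, 6]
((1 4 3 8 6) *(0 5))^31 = (0 5)(1 4 3 8 6)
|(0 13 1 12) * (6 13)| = |(0 6 13 1 12)| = 5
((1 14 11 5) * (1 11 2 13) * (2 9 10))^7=(1 14 9 10 2 13)(5 11)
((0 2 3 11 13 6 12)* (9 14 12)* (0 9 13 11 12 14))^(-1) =((14)(0 2 3 12 9)(6 13))^(-1) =(14)(0 9 12 3 2)(6 13)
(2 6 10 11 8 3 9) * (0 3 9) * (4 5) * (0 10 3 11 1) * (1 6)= (0 11 8 9 2 1)(3 10 6)(4 5)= [11, 0, 1, 10, 5, 4, 3, 7, 9, 2, 6, 8]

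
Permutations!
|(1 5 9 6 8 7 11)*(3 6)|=|(1 5 9 3 6 8 7 11)|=8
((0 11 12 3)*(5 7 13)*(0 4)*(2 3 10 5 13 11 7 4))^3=((13)(0 7 11 12 10 5 4)(2 3))^3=(13)(0 12 4 11 5 7 10)(2 3)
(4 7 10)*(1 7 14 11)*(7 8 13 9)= (1 8 13 9 7 10 4 14 11)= [0, 8, 2, 3, 14, 5, 6, 10, 13, 7, 4, 1, 12, 9, 11]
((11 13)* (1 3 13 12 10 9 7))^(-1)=((1 3 13 11 12 10 9 7))^(-1)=(1 7 9 10 12 11 13 3)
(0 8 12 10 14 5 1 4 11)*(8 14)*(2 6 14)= [2, 4, 6, 3, 11, 1, 14, 7, 12, 9, 8, 0, 10, 13, 5]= (0 2 6 14 5 1 4 11)(8 12 10)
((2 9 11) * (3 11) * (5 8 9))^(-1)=(2 11 3 9 8 5)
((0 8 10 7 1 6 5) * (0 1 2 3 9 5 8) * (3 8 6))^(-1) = ((1 3 9 5)(2 8 10 7))^(-1) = (1 5 9 3)(2 7 10 8)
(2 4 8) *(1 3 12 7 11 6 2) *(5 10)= (1 3 12 7 11 6 2 4 8)(5 10)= [0, 3, 4, 12, 8, 10, 2, 11, 1, 9, 5, 6, 7]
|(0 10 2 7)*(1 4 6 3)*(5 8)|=|(0 10 2 7)(1 4 6 3)(5 8)|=4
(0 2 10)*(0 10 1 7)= (10)(0 2 1 7)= [2, 7, 1, 3, 4, 5, 6, 0, 8, 9, 10]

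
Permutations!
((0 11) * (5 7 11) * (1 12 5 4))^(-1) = (0 11 7 5 12 1 4)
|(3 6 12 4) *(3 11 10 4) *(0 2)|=|(0 2)(3 6 12)(4 11 10)|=6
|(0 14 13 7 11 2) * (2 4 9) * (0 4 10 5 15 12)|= |(0 14 13 7 11 10 5 15 12)(2 4 9)|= 9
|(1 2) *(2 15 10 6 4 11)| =7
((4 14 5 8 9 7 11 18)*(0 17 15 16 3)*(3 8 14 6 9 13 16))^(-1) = (0 3 15 17)(4 18 11 7 9 6)(5 14)(8 16 13) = ((0 17 15 3)(4 6 9 7 11 18)(5 14)(8 13 16))^(-1)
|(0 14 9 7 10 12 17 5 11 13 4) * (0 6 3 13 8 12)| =20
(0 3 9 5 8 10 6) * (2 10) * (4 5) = (0 3 9 4 5 8 2 10 6) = [3, 1, 10, 9, 5, 8, 0, 7, 2, 4, 6]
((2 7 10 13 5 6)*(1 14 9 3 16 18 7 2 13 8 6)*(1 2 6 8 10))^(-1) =(1 7 18 16 3 9 14)(2 5 13 6)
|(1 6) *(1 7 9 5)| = 5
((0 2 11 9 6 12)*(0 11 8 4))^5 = (0 2 8 4)(6 12 11 9)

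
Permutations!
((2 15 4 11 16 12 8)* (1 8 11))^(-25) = ((1 8 2 15 4)(11 16 12))^(-25) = (11 12 16)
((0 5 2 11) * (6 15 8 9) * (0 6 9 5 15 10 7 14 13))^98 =(0 13 14 7 10 6 11 2 5 8 15)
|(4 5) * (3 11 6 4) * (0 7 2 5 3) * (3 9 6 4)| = |(0 7 2 5)(3 11 4 9 6)| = 20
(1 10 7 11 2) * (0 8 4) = (0 8 4)(1 10 7 11 2) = [8, 10, 1, 3, 0, 5, 6, 11, 4, 9, 7, 2]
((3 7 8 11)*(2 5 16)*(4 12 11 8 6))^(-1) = ((2 5 16)(3 7 6 4 12 11))^(-1) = (2 16 5)(3 11 12 4 6 7)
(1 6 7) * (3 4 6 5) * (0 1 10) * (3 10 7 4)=(0 1 5 10)(4 6)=[1, 5, 2, 3, 6, 10, 4, 7, 8, 9, 0]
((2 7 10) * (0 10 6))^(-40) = (10)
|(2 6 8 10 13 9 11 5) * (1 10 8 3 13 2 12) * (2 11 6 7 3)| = 30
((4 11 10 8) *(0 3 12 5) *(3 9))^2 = (0 3 5 9 12)(4 10)(8 11)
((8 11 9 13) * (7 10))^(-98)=(8 9)(11 13)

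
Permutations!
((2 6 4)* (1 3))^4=((1 3)(2 6 4))^4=(2 6 4)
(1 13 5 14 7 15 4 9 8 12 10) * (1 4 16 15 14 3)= [0, 13, 2, 1, 9, 3, 6, 14, 12, 8, 4, 11, 10, 5, 7, 16, 15]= (1 13 5 3)(4 9 8 12 10)(7 14)(15 16)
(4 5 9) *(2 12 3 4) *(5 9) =(2 12 3 4 9) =[0, 1, 12, 4, 9, 5, 6, 7, 8, 2, 10, 11, 3]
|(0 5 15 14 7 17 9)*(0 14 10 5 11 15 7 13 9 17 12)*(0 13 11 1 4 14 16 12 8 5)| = |(17)(0 1 4 14 11 15 10)(5 7 8)(9 16 12 13)| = 84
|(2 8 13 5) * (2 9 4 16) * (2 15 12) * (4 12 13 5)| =20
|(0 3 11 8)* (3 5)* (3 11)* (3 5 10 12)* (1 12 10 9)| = 8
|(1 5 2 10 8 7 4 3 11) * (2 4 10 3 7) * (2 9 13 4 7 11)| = 18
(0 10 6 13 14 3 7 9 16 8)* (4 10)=(0 4 10 6 13 14 3 7 9 16 8)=[4, 1, 2, 7, 10, 5, 13, 9, 0, 16, 6, 11, 12, 14, 3, 15, 8]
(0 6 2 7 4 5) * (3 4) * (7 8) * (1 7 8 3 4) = (8)(0 6 2 3 1 7 4 5) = [6, 7, 3, 1, 5, 0, 2, 4, 8]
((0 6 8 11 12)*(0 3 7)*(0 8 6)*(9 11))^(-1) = (3 12 11 9 8 7)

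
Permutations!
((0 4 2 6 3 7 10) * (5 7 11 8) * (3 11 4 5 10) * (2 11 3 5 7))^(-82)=(0 8 4 6 5)(2 7 10 11 3)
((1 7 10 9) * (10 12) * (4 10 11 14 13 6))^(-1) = (1 9 10 4 6 13 14 11 12 7)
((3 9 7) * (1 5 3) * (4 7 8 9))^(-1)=(1 7 4 3 5)(8 9)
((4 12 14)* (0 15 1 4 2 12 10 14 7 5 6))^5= (0 14 6 10 5 4 7 1 12 15 2)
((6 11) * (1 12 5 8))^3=(1 8 5 12)(6 11)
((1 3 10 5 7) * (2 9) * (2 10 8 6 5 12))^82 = (1 5 8)(2 10)(3 7 6)(9 12)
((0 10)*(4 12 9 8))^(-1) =(0 10)(4 8 9 12)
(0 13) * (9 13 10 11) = [10, 1, 2, 3, 4, 5, 6, 7, 8, 13, 11, 9, 12, 0] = (0 10 11 9 13)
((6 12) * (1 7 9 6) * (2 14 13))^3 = ((1 7 9 6 12)(2 14 13))^3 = (14)(1 6 7 12 9)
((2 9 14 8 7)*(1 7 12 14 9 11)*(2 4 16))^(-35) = ((1 7 4 16 2 11)(8 12 14))^(-35) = (1 7 4 16 2 11)(8 12 14)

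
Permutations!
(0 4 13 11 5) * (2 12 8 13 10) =(0 4 10 2 12 8 13 11 5) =[4, 1, 12, 3, 10, 0, 6, 7, 13, 9, 2, 5, 8, 11]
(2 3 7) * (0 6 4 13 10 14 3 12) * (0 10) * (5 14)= (0 6 4 13)(2 12 10 5 14 3 7)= [6, 1, 12, 7, 13, 14, 4, 2, 8, 9, 5, 11, 10, 0, 3]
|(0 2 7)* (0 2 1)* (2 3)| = 6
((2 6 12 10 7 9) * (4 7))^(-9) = (2 7 10 6 9 4 12)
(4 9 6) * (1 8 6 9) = (9)(1 8 6 4) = [0, 8, 2, 3, 1, 5, 4, 7, 6, 9]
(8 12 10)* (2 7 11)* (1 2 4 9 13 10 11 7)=[0, 2, 1, 3, 9, 5, 6, 7, 12, 13, 8, 4, 11, 10]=(1 2)(4 9 13 10 8 12 11)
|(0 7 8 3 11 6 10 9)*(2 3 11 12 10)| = 10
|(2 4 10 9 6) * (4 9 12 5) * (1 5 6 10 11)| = 20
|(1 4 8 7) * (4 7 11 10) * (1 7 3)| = 4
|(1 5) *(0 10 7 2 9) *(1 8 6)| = 20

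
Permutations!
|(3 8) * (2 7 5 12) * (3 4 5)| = 7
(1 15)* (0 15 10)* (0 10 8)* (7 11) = (0 15 1 8)(7 11) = [15, 8, 2, 3, 4, 5, 6, 11, 0, 9, 10, 7, 12, 13, 14, 1]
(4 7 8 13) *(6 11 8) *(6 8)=(4 7 8 13)(6 11)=[0, 1, 2, 3, 7, 5, 11, 8, 13, 9, 10, 6, 12, 4]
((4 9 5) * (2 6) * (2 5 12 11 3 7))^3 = ((2 6 5 4 9 12 11 3 7))^3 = (2 4 11)(3 6 9)(5 12 7)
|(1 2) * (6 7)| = 2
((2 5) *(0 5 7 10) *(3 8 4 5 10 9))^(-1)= (0 10)(2 5 4 8 3 9 7)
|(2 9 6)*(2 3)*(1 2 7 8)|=|(1 2 9 6 3 7 8)|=7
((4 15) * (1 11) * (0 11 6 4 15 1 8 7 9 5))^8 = (15)(0 8 9)(1 4 6)(5 11 7)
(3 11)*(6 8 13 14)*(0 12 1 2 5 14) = [12, 2, 5, 11, 4, 14, 8, 7, 13, 9, 10, 3, 1, 0, 6] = (0 12 1 2 5 14 6 8 13)(3 11)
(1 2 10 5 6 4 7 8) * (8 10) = (1 2 8)(4 7 10 5 6) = [0, 2, 8, 3, 7, 6, 4, 10, 1, 9, 5]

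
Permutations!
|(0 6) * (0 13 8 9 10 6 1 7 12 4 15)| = |(0 1 7 12 4 15)(6 13 8 9 10)| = 30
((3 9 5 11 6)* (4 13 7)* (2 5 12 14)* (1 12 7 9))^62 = (1 6 5 14)(2 12 3 11)(4 9)(7 13)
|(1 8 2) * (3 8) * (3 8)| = |(1 8 2)| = 3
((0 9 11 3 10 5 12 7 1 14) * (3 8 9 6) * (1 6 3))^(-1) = (0 14 1 6 7 12 5 10 3)(8 11 9)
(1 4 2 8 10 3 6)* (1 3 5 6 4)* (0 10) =(0 10 5 6 3 4 2 8) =[10, 1, 8, 4, 2, 6, 3, 7, 0, 9, 5]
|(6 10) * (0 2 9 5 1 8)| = |(0 2 9 5 1 8)(6 10)| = 6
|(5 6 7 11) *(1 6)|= 5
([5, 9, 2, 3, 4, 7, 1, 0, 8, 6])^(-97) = [7, 6, 2, 3, 4, 0, 9, 5, 8, 1]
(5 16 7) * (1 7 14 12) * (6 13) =(1 7 5 16 14 12)(6 13) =[0, 7, 2, 3, 4, 16, 13, 5, 8, 9, 10, 11, 1, 6, 12, 15, 14]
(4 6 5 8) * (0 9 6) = (0 9 6 5 8 4) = [9, 1, 2, 3, 0, 8, 5, 7, 4, 6]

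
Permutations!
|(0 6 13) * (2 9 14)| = |(0 6 13)(2 9 14)| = 3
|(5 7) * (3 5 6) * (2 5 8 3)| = 4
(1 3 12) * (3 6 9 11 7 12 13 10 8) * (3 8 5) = [0, 6, 2, 13, 4, 3, 9, 12, 8, 11, 5, 7, 1, 10] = (1 6 9 11 7 12)(3 13 10 5)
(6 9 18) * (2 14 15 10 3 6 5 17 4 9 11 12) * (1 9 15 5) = (1 9 18)(2 14 5 17 4 15 10 3 6 11 12) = [0, 9, 14, 6, 15, 17, 11, 7, 8, 18, 3, 12, 2, 13, 5, 10, 16, 4, 1]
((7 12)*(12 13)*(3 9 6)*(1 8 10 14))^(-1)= (1 14 10 8)(3 6 9)(7 12 13)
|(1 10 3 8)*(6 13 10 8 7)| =|(1 8)(3 7 6 13 10)| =10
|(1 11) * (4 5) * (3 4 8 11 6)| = |(1 6 3 4 5 8 11)| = 7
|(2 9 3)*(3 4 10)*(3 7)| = |(2 9 4 10 7 3)| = 6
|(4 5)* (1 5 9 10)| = 5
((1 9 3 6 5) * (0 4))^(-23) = (0 4)(1 3 5 9 6) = ((0 4)(1 9 3 6 5))^(-23)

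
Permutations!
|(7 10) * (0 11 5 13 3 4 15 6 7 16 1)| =|(0 11 5 13 3 4 15 6 7 10 16 1)| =12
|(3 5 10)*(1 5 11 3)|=6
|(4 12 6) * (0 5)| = |(0 5)(4 12 6)| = 6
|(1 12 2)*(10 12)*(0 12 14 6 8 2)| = |(0 12)(1 10 14 6 8 2)| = 6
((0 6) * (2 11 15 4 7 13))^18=((0 6)(2 11 15 4 7 13))^18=(15)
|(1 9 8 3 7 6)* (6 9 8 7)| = 4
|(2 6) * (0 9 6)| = 4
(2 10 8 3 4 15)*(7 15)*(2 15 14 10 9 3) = [0, 1, 9, 4, 7, 5, 6, 14, 2, 3, 8, 11, 12, 13, 10, 15] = (15)(2 9 3 4 7 14 10 8)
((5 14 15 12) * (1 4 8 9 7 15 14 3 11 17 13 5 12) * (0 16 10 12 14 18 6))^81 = (0 14 16 18 10 6 12)(1 9)(3 11 17 13 5)(4 7)(8 15) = ((0 16 10 12 14 18 6)(1 4 8 9 7 15)(3 11 17 13 5))^81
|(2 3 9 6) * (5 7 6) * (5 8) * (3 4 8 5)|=8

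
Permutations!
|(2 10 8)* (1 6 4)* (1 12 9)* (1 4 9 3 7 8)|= 10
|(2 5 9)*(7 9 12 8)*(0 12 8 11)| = 15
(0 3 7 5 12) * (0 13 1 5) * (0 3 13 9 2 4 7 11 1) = [13, 5, 4, 11, 7, 12, 6, 3, 8, 2, 10, 1, 9, 0] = (0 13)(1 5 12 9 2 4 7 3 11)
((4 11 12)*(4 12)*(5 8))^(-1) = (12)(4 11)(5 8)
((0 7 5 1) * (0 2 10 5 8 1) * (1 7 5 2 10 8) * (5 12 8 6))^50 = ((0 12 8 7 1 10 2 6 5))^50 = (0 10 12 2 8 6 7 5 1)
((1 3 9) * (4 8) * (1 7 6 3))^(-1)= ((3 9 7 6)(4 8))^(-1)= (3 6 7 9)(4 8)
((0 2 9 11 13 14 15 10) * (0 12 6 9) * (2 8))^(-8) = (15)(0 8 2)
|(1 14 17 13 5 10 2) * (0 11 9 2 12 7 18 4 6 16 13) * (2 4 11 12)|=16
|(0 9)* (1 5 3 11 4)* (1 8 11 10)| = |(0 9)(1 5 3 10)(4 8 11)| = 12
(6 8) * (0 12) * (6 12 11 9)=(0 11 9 6 8 12)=[11, 1, 2, 3, 4, 5, 8, 7, 12, 6, 10, 9, 0]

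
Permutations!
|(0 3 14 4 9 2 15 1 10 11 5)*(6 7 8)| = 33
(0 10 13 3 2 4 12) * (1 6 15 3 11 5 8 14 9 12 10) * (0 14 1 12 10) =(0 12 14 9 10 13 11 5 8 1 6 15 3 2 4) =[12, 6, 4, 2, 0, 8, 15, 7, 1, 10, 13, 5, 14, 11, 9, 3]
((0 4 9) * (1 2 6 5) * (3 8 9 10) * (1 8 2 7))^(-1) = (0 9 8 5 6 2 3 10 4)(1 7)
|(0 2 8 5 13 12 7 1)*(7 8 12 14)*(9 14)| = |(0 2 12 8 5 13 9 14 7 1)| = 10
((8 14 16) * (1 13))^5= (1 13)(8 16 14)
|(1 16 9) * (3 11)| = |(1 16 9)(3 11)| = 6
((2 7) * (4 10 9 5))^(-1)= ((2 7)(4 10 9 5))^(-1)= (2 7)(4 5 9 10)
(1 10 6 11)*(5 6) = (1 10 5 6 11) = [0, 10, 2, 3, 4, 6, 11, 7, 8, 9, 5, 1]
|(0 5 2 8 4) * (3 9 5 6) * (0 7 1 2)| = |(0 6 3 9 5)(1 2 8 4 7)| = 5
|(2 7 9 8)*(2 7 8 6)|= 5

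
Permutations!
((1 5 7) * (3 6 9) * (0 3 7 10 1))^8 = ((0 3 6 9 7)(1 5 10))^8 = (0 9 3 7 6)(1 10 5)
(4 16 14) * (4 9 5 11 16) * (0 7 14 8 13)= (0 7 14 9 5 11 16 8 13)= [7, 1, 2, 3, 4, 11, 6, 14, 13, 5, 10, 16, 12, 0, 9, 15, 8]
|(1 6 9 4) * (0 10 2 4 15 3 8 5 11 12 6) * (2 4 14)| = |(0 10 4 1)(2 14)(3 8 5 11 12 6 9 15)| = 8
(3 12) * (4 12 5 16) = (3 5 16 4 12) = [0, 1, 2, 5, 12, 16, 6, 7, 8, 9, 10, 11, 3, 13, 14, 15, 4]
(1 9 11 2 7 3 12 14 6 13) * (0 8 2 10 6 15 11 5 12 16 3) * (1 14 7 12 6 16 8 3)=(0 3 8 2 12 7)(1 9 5 6 13 14 15 11 10 16)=[3, 9, 12, 8, 4, 6, 13, 0, 2, 5, 16, 10, 7, 14, 15, 11, 1]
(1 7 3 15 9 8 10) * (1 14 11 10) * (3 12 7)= [0, 3, 2, 15, 4, 5, 6, 12, 1, 8, 14, 10, 7, 13, 11, 9]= (1 3 15 9 8)(7 12)(10 14 11)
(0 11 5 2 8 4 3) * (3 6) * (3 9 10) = (0 11 5 2 8 4 6 9 10 3) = [11, 1, 8, 0, 6, 2, 9, 7, 4, 10, 3, 5]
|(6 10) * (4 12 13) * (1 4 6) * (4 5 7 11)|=9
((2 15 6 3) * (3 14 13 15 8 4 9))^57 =((2 8 4 9 3)(6 14 13 15))^57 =(2 4 3 8 9)(6 14 13 15)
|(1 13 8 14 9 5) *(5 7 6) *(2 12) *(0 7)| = |(0 7 6 5 1 13 8 14 9)(2 12)| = 18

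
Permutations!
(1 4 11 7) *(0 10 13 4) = [10, 0, 2, 3, 11, 5, 6, 1, 8, 9, 13, 7, 12, 4] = (0 10 13 4 11 7 1)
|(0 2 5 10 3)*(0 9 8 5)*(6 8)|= |(0 2)(3 9 6 8 5 10)|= 6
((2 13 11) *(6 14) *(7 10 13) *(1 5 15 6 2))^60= ((1 5 15 6 14 2 7 10 13 11))^60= (15)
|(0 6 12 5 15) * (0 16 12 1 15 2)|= 8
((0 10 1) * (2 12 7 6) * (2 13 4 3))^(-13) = (0 1 10)(2 12 7 6 13 4 3)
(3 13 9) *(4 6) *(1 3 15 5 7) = (1 3 13 9 15 5 7)(4 6) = [0, 3, 2, 13, 6, 7, 4, 1, 8, 15, 10, 11, 12, 9, 14, 5]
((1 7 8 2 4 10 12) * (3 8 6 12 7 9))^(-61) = ((1 9 3 8 2 4 10 7 6 12))^(-61) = (1 12 6 7 10 4 2 8 3 9)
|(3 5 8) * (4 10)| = 6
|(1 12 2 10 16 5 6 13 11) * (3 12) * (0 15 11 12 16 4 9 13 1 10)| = 45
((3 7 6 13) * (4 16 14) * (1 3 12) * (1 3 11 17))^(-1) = ((1 11 17)(3 7 6 13 12)(4 16 14))^(-1) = (1 17 11)(3 12 13 6 7)(4 14 16)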